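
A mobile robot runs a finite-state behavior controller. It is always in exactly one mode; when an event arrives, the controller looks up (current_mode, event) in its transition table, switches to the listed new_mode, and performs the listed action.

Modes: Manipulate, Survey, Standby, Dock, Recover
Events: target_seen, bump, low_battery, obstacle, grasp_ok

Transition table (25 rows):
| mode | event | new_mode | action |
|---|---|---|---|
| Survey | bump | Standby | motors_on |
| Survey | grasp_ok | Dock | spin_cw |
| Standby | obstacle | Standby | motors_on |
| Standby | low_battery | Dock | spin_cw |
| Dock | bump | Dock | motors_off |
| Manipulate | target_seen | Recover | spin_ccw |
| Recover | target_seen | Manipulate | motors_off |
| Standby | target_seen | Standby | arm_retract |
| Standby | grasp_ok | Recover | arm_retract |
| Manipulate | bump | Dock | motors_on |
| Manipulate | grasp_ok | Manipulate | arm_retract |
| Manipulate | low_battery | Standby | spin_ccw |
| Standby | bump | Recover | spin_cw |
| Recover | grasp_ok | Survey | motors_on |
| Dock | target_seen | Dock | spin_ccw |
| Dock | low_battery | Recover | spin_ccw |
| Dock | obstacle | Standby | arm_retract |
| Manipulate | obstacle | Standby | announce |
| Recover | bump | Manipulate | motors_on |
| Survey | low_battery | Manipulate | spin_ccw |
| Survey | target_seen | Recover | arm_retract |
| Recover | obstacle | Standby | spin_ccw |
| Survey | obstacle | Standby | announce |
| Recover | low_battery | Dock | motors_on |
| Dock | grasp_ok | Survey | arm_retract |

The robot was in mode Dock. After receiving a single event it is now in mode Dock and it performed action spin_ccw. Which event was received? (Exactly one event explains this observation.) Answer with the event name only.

target_seen

try target_seen: (Dock, target_seen) → (Dock, spin_ccw)  ← matches
try bump: (Dock, bump) → (Dock, motors_off)
try low_battery: (Dock, low_battery) → (Recover, spin_ccw)
try obstacle: (Dock, obstacle) → (Standby, arm_retract)
try grasp_ok: (Dock, grasp_ok) → (Survey, arm_retract)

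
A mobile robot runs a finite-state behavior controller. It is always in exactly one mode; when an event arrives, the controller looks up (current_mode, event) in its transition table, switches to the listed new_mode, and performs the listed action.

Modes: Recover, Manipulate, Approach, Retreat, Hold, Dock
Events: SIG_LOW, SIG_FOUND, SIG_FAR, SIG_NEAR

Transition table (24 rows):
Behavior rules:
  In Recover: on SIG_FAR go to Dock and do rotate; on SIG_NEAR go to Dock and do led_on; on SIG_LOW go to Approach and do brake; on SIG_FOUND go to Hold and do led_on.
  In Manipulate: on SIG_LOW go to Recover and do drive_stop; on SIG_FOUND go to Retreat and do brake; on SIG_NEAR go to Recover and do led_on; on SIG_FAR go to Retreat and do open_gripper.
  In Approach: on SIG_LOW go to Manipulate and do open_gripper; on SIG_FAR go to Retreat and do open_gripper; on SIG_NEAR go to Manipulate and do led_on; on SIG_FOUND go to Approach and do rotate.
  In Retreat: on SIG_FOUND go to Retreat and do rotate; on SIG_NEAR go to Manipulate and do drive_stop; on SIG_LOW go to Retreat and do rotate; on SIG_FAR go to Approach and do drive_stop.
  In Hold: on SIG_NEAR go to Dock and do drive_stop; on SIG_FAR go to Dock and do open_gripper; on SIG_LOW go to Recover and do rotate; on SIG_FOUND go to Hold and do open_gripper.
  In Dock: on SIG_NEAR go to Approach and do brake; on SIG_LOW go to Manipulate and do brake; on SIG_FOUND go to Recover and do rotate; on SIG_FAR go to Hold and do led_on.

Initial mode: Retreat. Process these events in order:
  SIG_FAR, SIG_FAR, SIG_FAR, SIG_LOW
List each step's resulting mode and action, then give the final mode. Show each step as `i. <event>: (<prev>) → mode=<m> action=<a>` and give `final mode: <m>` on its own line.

final mode: Manipulate

1. SIG_FAR: (Retreat) → mode=Approach action=drive_stop
2. SIG_FAR: (Approach) → mode=Retreat action=open_gripper
3. SIG_FAR: (Retreat) → mode=Approach action=drive_stop
4. SIG_LOW: (Approach) → mode=Manipulate action=open_gripper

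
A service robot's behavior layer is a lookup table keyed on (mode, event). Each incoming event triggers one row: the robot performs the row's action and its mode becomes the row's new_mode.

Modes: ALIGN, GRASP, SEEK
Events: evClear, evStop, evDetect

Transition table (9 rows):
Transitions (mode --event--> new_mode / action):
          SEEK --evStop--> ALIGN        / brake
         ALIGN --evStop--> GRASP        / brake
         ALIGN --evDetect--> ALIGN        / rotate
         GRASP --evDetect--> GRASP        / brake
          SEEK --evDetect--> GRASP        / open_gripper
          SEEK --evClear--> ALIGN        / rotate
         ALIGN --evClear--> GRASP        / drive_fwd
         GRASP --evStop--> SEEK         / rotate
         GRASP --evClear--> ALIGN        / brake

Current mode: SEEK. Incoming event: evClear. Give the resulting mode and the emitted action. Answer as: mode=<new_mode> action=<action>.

mode=ALIGN action=rotate

current mode = SEEK; filter table to that mode:
  (SEEK, evStop) → (ALIGN, brake)
  (SEEK, evDetect) → (GRASP, open_gripper)
  (SEEK, evClear) → (ALIGN, rotate)  ← event matches
event = evClear selects (ALIGN, rotate)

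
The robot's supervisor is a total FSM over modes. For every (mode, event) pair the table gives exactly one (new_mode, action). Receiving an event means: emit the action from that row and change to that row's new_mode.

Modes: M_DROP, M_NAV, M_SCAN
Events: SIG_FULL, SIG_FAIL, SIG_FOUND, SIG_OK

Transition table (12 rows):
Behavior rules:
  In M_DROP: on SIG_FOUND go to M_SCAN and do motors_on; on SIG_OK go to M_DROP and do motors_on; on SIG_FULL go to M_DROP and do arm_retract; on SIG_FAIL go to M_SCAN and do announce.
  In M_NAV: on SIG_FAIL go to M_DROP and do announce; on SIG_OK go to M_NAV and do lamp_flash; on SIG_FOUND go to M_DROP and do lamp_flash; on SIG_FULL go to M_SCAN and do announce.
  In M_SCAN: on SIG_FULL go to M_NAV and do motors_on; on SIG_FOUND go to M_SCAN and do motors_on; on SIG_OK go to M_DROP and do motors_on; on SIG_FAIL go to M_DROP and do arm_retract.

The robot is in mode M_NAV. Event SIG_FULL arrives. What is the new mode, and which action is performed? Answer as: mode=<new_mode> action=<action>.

mode=M_SCAN action=announce

current mode = M_NAV; filter table to that mode:
  (M_NAV, SIG_FAIL) → (M_DROP, announce)
  (M_NAV, SIG_OK) → (M_NAV, lamp_flash)
  (M_NAV, SIG_FOUND) → (M_DROP, lamp_flash)
  (M_NAV, SIG_FULL) → (M_SCAN, announce)  ← event matches
event = SIG_FULL selects (M_SCAN, announce)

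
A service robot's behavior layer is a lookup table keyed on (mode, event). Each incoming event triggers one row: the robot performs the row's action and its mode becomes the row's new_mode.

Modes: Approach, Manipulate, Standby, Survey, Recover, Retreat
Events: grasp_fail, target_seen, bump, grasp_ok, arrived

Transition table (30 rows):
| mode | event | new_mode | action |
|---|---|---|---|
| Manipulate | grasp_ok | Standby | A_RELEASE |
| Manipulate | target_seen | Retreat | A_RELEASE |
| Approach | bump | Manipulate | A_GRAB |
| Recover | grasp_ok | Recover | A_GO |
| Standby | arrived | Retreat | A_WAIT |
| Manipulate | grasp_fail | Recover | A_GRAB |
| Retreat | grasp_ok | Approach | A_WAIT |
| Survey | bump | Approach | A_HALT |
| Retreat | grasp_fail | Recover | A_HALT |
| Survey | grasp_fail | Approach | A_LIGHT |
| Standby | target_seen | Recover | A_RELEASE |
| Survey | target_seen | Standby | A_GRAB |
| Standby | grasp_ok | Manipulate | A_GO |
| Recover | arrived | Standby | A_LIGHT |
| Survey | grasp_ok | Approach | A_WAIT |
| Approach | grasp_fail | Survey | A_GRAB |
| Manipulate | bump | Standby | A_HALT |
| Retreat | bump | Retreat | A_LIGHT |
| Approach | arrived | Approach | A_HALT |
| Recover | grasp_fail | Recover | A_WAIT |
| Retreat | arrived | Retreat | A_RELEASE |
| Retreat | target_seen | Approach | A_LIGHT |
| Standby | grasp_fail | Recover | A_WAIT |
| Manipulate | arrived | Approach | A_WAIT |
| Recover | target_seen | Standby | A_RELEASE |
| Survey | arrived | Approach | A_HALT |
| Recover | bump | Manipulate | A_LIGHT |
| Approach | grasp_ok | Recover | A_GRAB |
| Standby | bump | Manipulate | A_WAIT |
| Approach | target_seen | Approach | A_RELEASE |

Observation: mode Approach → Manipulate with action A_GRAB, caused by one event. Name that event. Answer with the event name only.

bump

try grasp_fail: (Approach, grasp_fail) → (Survey, A_GRAB)
try target_seen: (Approach, target_seen) → (Approach, A_RELEASE)
try bump: (Approach, bump) → (Manipulate, A_GRAB)  ← matches
try grasp_ok: (Approach, grasp_ok) → (Recover, A_GRAB)
try arrived: (Approach, arrived) → (Approach, A_HALT)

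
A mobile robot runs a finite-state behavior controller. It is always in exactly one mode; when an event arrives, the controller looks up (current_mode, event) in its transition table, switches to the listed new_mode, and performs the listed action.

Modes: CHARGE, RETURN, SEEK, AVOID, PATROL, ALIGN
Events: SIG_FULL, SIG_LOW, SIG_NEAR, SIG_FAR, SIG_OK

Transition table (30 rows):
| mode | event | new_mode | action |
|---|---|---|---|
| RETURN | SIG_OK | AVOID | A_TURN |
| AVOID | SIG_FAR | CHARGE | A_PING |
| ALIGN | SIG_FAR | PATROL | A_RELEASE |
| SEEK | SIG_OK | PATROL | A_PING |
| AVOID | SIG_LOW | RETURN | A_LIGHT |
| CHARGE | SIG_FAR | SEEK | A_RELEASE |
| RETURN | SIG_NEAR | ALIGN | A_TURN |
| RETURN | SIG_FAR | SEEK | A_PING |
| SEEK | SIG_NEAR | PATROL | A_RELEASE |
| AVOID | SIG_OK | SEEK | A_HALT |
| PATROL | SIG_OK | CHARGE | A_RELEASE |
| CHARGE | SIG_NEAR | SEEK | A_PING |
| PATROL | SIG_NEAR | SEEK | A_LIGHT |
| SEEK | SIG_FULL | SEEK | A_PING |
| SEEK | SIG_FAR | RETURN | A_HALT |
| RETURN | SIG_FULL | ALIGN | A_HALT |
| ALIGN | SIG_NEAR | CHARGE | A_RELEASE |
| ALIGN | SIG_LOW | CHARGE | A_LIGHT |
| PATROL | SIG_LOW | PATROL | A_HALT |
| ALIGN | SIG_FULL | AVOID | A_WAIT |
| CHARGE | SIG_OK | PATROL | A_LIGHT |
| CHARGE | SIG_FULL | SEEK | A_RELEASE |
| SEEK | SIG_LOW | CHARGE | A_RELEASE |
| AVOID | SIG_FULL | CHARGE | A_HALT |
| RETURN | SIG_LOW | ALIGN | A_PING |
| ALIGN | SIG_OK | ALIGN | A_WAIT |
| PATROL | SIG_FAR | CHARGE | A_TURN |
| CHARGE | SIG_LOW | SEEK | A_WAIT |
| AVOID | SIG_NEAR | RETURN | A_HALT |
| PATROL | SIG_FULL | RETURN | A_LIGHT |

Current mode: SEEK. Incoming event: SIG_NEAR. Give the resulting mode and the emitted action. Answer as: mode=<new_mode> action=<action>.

mode=PATROL action=A_RELEASE

current mode = SEEK; filter table to that mode:
  (SEEK, SIG_OK) → (PATROL, A_PING)
  (SEEK, SIG_NEAR) → (PATROL, A_RELEASE)  ← event matches
  (SEEK, SIG_FULL) → (SEEK, A_PING)
  (SEEK, SIG_FAR) → (RETURN, A_HALT)
  (SEEK, SIG_LOW) → (CHARGE, A_RELEASE)
event = SIG_NEAR selects (PATROL, A_RELEASE)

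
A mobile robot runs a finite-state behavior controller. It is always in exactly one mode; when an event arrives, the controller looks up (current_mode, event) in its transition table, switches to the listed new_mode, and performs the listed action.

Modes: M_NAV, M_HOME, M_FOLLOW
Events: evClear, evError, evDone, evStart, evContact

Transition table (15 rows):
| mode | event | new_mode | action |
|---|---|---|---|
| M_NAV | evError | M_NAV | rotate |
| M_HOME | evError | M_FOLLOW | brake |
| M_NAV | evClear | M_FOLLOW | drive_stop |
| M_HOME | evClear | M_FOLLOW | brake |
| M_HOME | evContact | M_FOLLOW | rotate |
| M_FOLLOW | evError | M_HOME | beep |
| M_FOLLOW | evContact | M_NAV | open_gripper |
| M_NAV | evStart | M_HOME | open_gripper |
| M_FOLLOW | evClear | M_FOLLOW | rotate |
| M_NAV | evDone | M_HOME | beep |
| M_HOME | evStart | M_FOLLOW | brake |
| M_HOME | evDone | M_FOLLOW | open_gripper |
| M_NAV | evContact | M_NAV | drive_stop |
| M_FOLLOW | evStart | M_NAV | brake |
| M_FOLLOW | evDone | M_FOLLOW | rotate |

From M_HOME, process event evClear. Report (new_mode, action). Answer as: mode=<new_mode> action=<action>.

current mode = M_HOME; filter table to that mode:
  (M_HOME, evError) → (M_FOLLOW, brake)
  (M_HOME, evClear) → (M_FOLLOW, brake)  ← event matches
  (M_HOME, evContact) → (M_FOLLOW, rotate)
  (M_HOME, evStart) → (M_FOLLOW, brake)
  (M_HOME, evDone) → (M_FOLLOW, open_gripper)
event = evClear selects (M_FOLLOW, brake)

mode=M_FOLLOW action=brake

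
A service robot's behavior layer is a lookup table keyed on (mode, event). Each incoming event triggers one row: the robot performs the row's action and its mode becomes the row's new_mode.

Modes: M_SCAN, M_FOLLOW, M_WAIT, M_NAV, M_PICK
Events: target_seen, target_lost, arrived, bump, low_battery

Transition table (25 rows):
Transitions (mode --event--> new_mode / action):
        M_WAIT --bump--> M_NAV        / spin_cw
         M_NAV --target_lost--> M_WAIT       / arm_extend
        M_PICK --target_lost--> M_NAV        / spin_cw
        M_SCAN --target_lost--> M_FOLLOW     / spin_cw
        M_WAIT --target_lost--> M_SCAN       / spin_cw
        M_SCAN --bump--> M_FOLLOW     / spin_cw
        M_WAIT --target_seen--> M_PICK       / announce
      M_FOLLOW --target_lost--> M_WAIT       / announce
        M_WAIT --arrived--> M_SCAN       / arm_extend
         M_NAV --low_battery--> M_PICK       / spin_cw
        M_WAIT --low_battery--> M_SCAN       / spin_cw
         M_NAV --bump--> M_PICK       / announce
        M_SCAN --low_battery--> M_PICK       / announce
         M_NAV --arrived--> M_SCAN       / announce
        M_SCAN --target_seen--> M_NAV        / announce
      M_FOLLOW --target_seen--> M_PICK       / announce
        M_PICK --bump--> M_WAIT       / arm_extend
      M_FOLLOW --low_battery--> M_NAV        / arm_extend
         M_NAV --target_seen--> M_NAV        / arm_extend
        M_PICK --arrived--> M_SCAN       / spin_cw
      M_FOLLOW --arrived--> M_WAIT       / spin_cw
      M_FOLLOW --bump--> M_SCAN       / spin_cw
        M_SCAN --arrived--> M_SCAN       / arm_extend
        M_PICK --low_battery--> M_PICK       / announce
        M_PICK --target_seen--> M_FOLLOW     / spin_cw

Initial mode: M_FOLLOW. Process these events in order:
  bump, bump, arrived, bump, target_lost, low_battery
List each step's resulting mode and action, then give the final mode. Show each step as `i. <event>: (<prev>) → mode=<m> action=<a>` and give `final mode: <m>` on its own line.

1. bump: (M_FOLLOW) → mode=M_SCAN action=spin_cw
2. bump: (M_SCAN) → mode=M_FOLLOW action=spin_cw
3. arrived: (M_FOLLOW) → mode=M_WAIT action=spin_cw
4. bump: (M_WAIT) → mode=M_NAV action=spin_cw
5. target_lost: (M_NAV) → mode=M_WAIT action=arm_extend
6. low_battery: (M_WAIT) → mode=M_SCAN action=spin_cw

final mode: M_SCAN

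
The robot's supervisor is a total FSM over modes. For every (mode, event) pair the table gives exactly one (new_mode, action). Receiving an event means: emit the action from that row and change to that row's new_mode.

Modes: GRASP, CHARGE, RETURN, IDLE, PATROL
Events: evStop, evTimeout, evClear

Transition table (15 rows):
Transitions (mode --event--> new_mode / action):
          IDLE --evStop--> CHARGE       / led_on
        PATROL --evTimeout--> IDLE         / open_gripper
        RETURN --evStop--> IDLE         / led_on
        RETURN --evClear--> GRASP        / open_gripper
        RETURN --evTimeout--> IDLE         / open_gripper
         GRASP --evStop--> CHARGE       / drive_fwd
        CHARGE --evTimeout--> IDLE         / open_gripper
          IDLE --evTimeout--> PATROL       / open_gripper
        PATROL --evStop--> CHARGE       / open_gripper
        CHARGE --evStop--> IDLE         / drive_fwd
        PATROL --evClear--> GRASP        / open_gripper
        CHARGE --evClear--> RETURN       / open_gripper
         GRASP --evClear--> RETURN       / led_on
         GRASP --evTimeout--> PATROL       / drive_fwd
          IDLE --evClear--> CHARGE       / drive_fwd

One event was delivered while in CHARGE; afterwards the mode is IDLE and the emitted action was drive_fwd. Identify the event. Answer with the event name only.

try evStop: (CHARGE, evStop) → (IDLE, drive_fwd)  ← matches
try evTimeout: (CHARGE, evTimeout) → (IDLE, open_gripper)
try evClear: (CHARGE, evClear) → (RETURN, open_gripper)

evStop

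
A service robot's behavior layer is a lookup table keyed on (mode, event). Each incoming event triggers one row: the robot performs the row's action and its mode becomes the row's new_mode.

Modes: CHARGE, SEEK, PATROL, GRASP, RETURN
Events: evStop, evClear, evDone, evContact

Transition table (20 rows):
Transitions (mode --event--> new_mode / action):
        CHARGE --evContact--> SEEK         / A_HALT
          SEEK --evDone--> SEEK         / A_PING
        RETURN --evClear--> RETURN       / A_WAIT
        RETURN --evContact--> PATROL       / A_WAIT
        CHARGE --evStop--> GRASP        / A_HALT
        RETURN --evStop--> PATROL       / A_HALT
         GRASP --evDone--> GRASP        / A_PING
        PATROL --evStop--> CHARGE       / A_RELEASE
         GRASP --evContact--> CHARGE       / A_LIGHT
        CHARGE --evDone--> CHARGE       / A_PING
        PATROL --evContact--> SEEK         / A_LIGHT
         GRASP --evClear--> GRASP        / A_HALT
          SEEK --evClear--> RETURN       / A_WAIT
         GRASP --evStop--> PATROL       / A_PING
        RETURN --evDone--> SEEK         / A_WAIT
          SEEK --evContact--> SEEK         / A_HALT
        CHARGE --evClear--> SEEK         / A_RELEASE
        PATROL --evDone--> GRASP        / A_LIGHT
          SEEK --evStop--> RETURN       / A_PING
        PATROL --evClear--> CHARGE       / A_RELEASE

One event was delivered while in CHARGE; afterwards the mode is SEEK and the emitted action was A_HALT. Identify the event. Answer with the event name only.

evContact

try evStop: (CHARGE, evStop) → (GRASP, A_HALT)
try evClear: (CHARGE, evClear) → (SEEK, A_RELEASE)
try evDone: (CHARGE, evDone) → (CHARGE, A_PING)
try evContact: (CHARGE, evContact) → (SEEK, A_HALT)  ← matches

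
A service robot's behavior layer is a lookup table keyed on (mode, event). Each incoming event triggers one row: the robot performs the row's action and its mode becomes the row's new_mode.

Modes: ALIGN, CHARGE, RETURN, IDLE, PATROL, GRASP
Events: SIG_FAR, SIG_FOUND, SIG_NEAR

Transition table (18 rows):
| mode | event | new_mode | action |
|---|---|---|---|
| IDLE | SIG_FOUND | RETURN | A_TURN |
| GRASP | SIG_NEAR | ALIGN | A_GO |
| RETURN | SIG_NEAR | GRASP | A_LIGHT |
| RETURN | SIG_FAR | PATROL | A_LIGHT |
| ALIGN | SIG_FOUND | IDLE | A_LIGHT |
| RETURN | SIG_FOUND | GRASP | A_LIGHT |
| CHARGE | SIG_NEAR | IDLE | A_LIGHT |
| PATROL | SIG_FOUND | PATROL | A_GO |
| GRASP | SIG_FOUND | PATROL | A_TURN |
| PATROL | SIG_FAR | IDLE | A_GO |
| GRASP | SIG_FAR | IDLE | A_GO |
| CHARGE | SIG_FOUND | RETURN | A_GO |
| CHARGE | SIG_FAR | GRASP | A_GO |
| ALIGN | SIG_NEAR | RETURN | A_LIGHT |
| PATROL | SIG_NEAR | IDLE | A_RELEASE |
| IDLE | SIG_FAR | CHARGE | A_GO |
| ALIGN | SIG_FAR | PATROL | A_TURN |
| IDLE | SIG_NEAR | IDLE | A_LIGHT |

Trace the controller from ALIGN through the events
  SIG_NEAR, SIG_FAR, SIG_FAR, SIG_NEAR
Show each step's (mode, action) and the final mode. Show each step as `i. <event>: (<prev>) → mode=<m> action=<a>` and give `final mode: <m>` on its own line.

final mode: IDLE

1. SIG_NEAR: (ALIGN) → mode=RETURN action=A_LIGHT
2. SIG_FAR: (RETURN) → mode=PATROL action=A_LIGHT
3. SIG_FAR: (PATROL) → mode=IDLE action=A_GO
4. SIG_NEAR: (IDLE) → mode=IDLE action=A_LIGHT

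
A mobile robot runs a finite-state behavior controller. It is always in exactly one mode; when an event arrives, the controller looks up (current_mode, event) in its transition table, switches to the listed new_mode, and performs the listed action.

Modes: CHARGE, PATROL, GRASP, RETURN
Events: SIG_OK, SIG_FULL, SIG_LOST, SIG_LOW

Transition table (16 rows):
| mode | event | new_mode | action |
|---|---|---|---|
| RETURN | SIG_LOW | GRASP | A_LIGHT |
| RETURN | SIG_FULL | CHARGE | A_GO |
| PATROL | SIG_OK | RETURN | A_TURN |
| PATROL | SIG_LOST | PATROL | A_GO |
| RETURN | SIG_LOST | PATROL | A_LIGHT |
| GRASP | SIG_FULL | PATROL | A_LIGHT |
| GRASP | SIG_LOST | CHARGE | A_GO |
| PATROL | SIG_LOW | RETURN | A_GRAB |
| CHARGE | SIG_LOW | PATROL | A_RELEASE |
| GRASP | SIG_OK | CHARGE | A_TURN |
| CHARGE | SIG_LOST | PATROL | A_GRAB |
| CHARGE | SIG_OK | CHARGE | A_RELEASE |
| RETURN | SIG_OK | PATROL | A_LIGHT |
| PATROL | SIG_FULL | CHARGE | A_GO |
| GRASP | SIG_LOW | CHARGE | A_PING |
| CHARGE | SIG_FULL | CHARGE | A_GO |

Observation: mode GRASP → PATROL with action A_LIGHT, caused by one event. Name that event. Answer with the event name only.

SIG_FULL

try SIG_OK: (GRASP, SIG_OK) → (CHARGE, A_TURN)
try SIG_FULL: (GRASP, SIG_FULL) → (PATROL, A_LIGHT)  ← matches
try SIG_LOST: (GRASP, SIG_LOST) → (CHARGE, A_GO)
try SIG_LOW: (GRASP, SIG_LOW) → (CHARGE, A_PING)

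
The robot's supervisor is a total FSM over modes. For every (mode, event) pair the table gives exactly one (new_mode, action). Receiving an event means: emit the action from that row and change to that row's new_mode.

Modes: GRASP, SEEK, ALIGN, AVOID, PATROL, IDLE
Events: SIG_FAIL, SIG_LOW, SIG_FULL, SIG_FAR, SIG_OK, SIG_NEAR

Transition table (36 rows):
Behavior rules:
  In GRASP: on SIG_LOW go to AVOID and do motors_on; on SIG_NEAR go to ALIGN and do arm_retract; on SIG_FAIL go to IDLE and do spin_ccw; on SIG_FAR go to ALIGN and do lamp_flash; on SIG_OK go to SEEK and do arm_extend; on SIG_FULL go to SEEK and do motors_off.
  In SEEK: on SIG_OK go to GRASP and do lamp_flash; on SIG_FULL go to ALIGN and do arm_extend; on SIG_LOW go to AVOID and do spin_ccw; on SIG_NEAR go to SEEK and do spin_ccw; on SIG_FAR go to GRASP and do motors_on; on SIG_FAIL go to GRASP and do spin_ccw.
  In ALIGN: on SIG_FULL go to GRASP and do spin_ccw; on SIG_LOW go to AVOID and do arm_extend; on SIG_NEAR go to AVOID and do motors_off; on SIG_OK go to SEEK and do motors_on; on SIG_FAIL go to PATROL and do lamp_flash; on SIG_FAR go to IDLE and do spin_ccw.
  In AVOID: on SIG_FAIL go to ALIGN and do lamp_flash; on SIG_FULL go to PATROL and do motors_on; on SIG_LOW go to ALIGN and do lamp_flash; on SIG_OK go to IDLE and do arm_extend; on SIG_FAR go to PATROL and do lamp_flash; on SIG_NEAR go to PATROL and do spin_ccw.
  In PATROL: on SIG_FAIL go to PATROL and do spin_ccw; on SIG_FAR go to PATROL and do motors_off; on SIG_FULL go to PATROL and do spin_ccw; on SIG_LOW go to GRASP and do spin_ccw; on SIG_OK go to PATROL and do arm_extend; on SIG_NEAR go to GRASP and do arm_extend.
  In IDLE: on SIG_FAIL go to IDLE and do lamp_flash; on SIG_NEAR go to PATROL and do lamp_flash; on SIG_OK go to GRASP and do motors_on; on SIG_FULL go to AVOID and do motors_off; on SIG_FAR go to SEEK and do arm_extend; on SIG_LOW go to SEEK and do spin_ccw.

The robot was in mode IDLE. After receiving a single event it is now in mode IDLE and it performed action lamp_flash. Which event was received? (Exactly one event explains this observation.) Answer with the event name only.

SIG_FAIL

try SIG_FAIL: (IDLE, SIG_FAIL) → (IDLE, lamp_flash)  ← matches
try SIG_LOW: (IDLE, SIG_LOW) → (SEEK, spin_ccw)
try SIG_FULL: (IDLE, SIG_FULL) → (AVOID, motors_off)
try SIG_FAR: (IDLE, SIG_FAR) → (SEEK, arm_extend)
try SIG_OK: (IDLE, SIG_OK) → (GRASP, motors_on)
try SIG_NEAR: (IDLE, SIG_NEAR) → (PATROL, lamp_flash)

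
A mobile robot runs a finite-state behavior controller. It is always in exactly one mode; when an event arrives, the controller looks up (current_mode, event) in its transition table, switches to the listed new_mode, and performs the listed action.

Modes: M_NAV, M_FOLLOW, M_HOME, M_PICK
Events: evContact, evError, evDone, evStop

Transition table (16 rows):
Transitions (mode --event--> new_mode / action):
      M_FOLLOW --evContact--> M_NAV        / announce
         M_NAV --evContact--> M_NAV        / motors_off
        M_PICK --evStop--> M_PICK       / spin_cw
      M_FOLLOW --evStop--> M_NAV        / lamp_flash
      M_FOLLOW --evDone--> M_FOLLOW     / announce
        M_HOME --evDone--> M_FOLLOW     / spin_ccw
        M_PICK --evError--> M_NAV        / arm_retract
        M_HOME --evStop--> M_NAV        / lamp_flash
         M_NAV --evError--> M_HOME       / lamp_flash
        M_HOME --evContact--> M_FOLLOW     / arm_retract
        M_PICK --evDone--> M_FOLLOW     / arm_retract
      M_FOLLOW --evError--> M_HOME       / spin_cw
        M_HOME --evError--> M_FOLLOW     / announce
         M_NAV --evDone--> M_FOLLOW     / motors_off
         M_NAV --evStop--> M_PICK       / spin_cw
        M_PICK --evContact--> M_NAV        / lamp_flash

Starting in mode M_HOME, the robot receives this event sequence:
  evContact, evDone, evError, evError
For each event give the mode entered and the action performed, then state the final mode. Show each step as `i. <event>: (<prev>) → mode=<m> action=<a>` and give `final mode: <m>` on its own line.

1. evContact: (M_HOME) → mode=M_FOLLOW action=arm_retract
2. evDone: (M_FOLLOW) → mode=M_FOLLOW action=announce
3. evError: (M_FOLLOW) → mode=M_HOME action=spin_cw
4. evError: (M_HOME) → mode=M_FOLLOW action=announce

final mode: M_FOLLOW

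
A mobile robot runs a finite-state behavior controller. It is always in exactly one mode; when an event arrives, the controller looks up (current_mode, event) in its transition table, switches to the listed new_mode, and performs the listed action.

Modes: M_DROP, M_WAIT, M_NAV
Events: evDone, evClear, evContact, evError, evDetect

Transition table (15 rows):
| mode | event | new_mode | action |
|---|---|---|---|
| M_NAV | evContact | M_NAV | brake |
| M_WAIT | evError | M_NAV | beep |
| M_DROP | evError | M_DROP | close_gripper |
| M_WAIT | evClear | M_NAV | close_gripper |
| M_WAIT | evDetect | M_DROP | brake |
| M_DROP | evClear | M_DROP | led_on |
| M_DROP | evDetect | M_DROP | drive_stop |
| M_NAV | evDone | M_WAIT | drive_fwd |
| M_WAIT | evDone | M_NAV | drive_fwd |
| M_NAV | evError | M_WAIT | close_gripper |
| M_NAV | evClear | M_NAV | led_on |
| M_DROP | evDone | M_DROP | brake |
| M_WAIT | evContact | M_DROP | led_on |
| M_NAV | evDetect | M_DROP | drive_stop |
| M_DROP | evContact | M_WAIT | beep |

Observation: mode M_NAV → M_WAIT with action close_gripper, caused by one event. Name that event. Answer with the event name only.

evError

try evDone: (M_NAV, evDone) → (M_WAIT, drive_fwd)
try evClear: (M_NAV, evClear) → (M_NAV, led_on)
try evContact: (M_NAV, evContact) → (M_NAV, brake)
try evError: (M_NAV, evError) → (M_WAIT, close_gripper)  ← matches
try evDetect: (M_NAV, evDetect) → (M_DROP, drive_stop)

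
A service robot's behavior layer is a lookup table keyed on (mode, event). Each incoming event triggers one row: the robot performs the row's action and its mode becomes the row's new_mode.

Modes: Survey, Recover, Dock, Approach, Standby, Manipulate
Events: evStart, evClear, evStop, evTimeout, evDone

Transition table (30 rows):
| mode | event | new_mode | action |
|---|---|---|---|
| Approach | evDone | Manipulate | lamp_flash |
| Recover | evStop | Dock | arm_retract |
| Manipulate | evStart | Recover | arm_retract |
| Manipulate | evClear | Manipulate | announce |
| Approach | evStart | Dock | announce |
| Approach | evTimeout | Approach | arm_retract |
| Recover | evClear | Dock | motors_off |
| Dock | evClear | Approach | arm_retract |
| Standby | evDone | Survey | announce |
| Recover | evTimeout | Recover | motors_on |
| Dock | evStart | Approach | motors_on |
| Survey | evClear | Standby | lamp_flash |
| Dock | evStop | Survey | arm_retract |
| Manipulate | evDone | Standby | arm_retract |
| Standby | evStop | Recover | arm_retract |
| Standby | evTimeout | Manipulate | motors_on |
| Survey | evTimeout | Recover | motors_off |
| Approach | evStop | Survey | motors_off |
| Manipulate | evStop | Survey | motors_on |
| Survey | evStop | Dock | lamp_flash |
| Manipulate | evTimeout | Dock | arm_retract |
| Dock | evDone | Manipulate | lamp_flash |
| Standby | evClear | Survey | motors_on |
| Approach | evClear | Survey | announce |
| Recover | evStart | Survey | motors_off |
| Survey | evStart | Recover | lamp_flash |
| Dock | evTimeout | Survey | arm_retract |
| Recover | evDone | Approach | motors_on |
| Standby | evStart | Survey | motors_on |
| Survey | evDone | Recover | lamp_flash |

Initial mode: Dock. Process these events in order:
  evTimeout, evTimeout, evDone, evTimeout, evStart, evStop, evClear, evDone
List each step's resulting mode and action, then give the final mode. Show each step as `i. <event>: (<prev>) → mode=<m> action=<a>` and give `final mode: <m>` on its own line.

1. evTimeout: (Dock) → mode=Survey action=arm_retract
2. evTimeout: (Survey) → mode=Recover action=motors_off
3. evDone: (Recover) → mode=Approach action=motors_on
4. evTimeout: (Approach) → mode=Approach action=arm_retract
5. evStart: (Approach) → mode=Dock action=announce
6. evStop: (Dock) → mode=Survey action=arm_retract
7. evClear: (Survey) → mode=Standby action=lamp_flash
8. evDone: (Standby) → mode=Survey action=announce

final mode: Survey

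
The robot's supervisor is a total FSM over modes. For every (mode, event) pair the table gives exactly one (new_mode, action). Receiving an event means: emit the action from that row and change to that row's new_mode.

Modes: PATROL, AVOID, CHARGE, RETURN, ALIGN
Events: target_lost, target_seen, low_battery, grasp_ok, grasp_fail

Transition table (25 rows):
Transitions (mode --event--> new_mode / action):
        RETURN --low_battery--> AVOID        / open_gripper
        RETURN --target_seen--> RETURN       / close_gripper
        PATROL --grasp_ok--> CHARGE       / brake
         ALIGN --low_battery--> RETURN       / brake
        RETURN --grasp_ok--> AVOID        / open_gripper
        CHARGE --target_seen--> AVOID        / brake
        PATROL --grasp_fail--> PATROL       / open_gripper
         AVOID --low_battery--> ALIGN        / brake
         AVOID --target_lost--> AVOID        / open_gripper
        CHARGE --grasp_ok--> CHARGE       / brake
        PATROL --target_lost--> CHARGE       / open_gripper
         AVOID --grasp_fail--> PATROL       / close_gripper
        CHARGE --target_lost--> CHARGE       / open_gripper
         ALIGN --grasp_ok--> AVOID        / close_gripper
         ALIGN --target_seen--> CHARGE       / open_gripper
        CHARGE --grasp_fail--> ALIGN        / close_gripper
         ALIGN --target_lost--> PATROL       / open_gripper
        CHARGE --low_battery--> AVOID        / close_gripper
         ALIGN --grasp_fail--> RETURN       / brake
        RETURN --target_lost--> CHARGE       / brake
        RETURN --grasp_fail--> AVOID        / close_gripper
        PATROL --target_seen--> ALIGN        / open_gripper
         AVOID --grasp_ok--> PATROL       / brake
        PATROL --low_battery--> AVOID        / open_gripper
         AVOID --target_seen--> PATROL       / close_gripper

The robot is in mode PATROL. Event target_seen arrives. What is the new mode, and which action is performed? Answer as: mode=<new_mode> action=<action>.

current mode = PATROL; filter table to that mode:
  (PATROL, grasp_ok) → (CHARGE, brake)
  (PATROL, grasp_fail) → (PATROL, open_gripper)
  (PATROL, target_lost) → (CHARGE, open_gripper)
  (PATROL, target_seen) → (ALIGN, open_gripper)  ← event matches
  (PATROL, low_battery) → (AVOID, open_gripper)
event = target_seen selects (ALIGN, open_gripper)

mode=ALIGN action=open_gripper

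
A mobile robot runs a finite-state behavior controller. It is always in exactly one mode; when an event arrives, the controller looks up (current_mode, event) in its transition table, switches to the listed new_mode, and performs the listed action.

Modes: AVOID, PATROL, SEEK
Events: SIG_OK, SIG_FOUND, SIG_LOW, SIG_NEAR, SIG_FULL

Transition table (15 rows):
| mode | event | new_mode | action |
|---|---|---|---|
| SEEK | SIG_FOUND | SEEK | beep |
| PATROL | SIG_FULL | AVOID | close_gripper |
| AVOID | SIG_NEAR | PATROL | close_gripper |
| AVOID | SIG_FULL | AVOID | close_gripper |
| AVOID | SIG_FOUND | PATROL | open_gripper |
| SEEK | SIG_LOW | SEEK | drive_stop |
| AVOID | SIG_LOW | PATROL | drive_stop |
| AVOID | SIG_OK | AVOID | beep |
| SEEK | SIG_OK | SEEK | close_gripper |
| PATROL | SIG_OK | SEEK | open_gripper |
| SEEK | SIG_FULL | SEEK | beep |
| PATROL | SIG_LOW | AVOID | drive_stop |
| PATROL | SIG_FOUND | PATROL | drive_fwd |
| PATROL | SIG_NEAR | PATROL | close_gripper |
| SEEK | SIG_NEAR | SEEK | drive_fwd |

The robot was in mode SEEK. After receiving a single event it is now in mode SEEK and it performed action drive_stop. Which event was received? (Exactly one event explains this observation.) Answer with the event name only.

SIG_LOW

try SIG_OK: (SEEK, SIG_OK) → (SEEK, close_gripper)
try SIG_FOUND: (SEEK, SIG_FOUND) → (SEEK, beep)
try SIG_LOW: (SEEK, SIG_LOW) → (SEEK, drive_stop)  ← matches
try SIG_NEAR: (SEEK, SIG_NEAR) → (SEEK, drive_fwd)
try SIG_FULL: (SEEK, SIG_FULL) → (SEEK, beep)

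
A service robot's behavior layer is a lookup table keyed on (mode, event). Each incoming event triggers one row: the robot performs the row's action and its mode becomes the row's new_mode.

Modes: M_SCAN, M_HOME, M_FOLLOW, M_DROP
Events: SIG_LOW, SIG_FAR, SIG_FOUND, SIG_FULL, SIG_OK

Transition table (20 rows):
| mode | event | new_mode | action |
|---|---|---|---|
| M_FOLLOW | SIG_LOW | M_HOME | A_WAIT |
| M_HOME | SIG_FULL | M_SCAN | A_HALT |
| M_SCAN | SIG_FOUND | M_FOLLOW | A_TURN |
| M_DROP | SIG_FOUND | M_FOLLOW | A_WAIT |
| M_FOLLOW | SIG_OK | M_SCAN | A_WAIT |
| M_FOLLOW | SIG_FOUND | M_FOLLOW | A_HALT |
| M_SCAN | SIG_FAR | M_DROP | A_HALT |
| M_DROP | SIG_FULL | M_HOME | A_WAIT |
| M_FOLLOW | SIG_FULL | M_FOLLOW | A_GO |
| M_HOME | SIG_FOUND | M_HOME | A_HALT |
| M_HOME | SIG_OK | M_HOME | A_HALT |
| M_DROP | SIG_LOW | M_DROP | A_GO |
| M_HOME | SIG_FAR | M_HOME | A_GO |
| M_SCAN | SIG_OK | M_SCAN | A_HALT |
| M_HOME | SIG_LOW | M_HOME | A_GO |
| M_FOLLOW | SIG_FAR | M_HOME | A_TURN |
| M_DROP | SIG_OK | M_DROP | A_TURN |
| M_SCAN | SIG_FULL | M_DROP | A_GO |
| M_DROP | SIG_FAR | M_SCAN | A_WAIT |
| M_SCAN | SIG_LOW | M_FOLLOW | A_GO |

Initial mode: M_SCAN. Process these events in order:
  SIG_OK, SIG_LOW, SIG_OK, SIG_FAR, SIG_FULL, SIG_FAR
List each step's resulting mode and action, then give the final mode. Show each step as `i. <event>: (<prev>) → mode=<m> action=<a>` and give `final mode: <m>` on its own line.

1. SIG_OK: (M_SCAN) → mode=M_SCAN action=A_HALT
2. SIG_LOW: (M_SCAN) → mode=M_FOLLOW action=A_GO
3. SIG_OK: (M_FOLLOW) → mode=M_SCAN action=A_WAIT
4. SIG_FAR: (M_SCAN) → mode=M_DROP action=A_HALT
5. SIG_FULL: (M_DROP) → mode=M_HOME action=A_WAIT
6. SIG_FAR: (M_HOME) → mode=M_HOME action=A_GO

final mode: M_HOME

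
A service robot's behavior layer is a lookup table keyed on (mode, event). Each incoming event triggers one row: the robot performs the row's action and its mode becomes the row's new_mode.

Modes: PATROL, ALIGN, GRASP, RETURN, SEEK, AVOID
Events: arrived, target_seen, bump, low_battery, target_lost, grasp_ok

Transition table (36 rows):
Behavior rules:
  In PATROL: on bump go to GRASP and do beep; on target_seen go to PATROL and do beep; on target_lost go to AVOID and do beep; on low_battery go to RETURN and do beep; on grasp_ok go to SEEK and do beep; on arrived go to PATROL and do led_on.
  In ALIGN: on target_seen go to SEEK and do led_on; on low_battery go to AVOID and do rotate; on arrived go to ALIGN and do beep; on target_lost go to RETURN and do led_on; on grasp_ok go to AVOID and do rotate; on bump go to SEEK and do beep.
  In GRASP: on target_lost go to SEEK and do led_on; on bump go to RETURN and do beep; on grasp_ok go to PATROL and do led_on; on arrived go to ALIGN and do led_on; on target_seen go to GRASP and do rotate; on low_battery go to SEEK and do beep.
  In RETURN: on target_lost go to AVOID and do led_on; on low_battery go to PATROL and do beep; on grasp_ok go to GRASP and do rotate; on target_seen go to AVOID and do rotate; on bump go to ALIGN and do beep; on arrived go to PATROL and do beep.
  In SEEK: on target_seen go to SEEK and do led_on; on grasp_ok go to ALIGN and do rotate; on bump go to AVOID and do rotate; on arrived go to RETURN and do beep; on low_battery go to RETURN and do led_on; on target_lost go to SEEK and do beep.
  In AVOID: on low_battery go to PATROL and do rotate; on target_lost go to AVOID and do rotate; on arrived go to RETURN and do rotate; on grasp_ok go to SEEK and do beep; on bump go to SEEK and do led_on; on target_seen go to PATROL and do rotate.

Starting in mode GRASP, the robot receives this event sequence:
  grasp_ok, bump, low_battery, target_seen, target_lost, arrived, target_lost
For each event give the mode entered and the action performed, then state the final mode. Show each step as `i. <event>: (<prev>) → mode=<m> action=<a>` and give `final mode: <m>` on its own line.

final mode: AVOID

1. grasp_ok: (GRASP) → mode=PATROL action=led_on
2. bump: (PATROL) → mode=GRASP action=beep
3. low_battery: (GRASP) → mode=SEEK action=beep
4. target_seen: (SEEK) → mode=SEEK action=led_on
5. target_lost: (SEEK) → mode=SEEK action=beep
6. arrived: (SEEK) → mode=RETURN action=beep
7. target_lost: (RETURN) → mode=AVOID action=led_on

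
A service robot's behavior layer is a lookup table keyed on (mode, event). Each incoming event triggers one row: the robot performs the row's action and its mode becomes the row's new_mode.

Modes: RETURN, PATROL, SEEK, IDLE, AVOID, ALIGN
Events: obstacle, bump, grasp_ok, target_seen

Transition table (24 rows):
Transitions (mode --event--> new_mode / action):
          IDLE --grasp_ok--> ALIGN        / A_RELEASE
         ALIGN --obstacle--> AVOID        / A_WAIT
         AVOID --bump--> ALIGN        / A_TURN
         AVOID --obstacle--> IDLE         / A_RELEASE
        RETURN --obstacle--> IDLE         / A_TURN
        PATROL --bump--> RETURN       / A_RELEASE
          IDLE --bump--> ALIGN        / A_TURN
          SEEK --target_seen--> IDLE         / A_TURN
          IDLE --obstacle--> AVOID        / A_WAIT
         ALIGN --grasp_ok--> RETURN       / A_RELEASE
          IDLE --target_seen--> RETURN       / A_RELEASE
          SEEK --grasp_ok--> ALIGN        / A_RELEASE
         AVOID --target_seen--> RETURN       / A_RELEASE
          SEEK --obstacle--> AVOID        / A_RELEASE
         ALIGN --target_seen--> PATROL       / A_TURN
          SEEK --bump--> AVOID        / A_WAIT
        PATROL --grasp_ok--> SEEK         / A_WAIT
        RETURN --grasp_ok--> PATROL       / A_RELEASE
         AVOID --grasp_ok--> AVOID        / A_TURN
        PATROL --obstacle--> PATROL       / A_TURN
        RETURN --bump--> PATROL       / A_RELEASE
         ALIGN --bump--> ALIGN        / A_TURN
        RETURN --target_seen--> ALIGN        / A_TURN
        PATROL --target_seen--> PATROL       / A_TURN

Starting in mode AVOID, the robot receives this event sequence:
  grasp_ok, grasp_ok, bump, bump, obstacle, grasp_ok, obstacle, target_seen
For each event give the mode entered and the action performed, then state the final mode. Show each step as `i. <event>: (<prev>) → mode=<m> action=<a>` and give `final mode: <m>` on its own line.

final mode: RETURN

1. grasp_ok: (AVOID) → mode=AVOID action=A_TURN
2. grasp_ok: (AVOID) → mode=AVOID action=A_TURN
3. bump: (AVOID) → mode=ALIGN action=A_TURN
4. bump: (ALIGN) → mode=ALIGN action=A_TURN
5. obstacle: (ALIGN) → mode=AVOID action=A_WAIT
6. grasp_ok: (AVOID) → mode=AVOID action=A_TURN
7. obstacle: (AVOID) → mode=IDLE action=A_RELEASE
8. target_seen: (IDLE) → mode=RETURN action=A_RELEASE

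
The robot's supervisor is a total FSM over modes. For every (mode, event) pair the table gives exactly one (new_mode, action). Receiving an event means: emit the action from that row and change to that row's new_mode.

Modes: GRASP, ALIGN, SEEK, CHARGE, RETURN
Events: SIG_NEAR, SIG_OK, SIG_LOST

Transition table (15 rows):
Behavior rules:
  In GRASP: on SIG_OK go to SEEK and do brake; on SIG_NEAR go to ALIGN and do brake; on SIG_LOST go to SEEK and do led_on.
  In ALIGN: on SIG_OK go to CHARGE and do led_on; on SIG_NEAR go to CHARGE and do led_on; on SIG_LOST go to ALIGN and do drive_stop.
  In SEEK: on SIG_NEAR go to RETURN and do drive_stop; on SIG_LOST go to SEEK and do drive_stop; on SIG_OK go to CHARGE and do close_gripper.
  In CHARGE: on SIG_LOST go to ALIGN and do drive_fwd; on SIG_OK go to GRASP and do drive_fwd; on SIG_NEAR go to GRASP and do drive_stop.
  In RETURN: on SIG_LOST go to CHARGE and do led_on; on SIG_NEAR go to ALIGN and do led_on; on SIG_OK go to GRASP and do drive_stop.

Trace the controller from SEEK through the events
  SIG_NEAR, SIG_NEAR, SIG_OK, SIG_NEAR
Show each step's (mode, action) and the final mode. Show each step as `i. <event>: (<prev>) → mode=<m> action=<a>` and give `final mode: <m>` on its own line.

final mode: GRASP

1. SIG_NEAR: (SEEK) → mode=RETURN action=drive_stop
2. SIG_NEAR: (RETURN) → mode=ALIGN action=led_on
3. SIG_OK: (ALIGN) → mode=CHARGE action=led_on
4. SIG_NEAR: (CHARGE) → mode=GRASP action=drive_stop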